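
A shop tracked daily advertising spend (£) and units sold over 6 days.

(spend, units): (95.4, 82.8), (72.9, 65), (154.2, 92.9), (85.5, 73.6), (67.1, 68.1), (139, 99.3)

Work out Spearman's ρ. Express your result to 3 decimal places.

0.886

Rank spend: 4, 2, 6, 3, 1, 5
Rank units: 4, 1, 5, 3, 2, 6
d = rank(spend) − rank(units): 0, 1, 1, 0, -1, -1; Σd² = 4
ρ = 1 − 6Σd² / [n(n²−1)] = 1 − 6×4 / (6×35) = 1 − 24/210 ≈ 0.886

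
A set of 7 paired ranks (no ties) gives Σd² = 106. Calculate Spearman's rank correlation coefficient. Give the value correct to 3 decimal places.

-0.893

ρ = 1 − 6Σd² / [n(n²−1)] = 1 − 6×106 / (7×48)
  = 1 − 636/336 = 1 − 1.8929 ≈ -0.893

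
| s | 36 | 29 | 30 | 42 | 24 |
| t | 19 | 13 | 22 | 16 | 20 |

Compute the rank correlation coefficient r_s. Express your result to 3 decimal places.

-0.200

Rank s: 4, 2, 3, 5, 1
Rank t: 3, 1, 5, 2, 4
d = rank(s) − rank(t): 1, 1, -2, 3, -3; Σd² = 24
ρ = 1 − 6Σd² / [n(n²−1)] = 1 − 6×24 / (5×24) = 1 − 144/120 ≈ -0.200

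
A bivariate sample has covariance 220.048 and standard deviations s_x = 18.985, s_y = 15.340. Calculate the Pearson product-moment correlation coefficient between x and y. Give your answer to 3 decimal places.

r = Cov(x,y) / (s_x · s_y) = 220.048 / (18.985 × 15.340)
  = 220.048 / 291.2299 ≈ 0.756

0.756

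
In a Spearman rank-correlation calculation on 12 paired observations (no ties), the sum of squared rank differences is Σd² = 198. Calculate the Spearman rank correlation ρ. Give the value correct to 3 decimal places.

0.308

ρ = 1 − 6Σd² / [n(n²−1)] = 1 − 6×198 / (12×143)
  = 1 − 1188/1716 = 1 − 0.6923 ≈ 0.308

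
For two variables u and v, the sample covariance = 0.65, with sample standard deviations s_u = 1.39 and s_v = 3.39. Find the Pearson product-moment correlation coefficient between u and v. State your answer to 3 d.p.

0.138

r = Cov(u,v) / (s_u · s_v) = 0.65 / (1.39 × 3.39)
  = 0.65 / 4.7121 ≈ 0.138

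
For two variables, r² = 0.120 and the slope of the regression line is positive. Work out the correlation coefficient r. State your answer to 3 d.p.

|r| = √0.120 = 0.346
The association is positive, so r = 0.346.

0.346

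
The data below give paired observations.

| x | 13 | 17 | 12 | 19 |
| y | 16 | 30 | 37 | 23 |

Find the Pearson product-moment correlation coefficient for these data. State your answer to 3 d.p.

n = 4, Σx = 61, Σy = 106, Σx² = 963, Σy² = 3054, Σxy = 1599
nΣxy − ΣxΣy = 6396 − 6466 = -70
nΣx² − (Σx)² = 3852 − 3721 = 131; nΣy² − (Σy)² = 12216 − 11236 = 980
r = -70 / √(131 × 980) = -70 / 358.3015 ≈ -0.195

-0.195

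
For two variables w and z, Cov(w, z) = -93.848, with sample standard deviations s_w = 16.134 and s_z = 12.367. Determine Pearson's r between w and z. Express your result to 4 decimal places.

-0.4703

r = Cov(w,z) / (s_w · s_z) = -93.848 / (16.134 × 12.367)
  = -93.848 / 199.5292 ≈ -0.4703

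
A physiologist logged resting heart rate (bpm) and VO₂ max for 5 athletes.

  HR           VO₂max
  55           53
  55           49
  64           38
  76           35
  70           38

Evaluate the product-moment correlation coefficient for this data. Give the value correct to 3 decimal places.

n = 5, Σx = 320, Σy = 213, Σx² = 20822, Σy² = 9323, Σxy = 13362
nΣxy − ΣxΣy = 66810 − 68160 = -1350
nΣx² − (Σx)² = 104110 − 102400 = 1710; nΣy² − (Σy)² = 46615 − 45369 = 1246
r = -1350 / √(1710 × 1246) = -1350 / 1459.6780 ≈ -0.925

-0.925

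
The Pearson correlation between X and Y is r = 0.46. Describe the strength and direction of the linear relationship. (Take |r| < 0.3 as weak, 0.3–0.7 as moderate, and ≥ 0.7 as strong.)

r = 0.46 > 0 so the relationship is positive.
|r| = 0.46, which falls in the moderate range.

moderate positive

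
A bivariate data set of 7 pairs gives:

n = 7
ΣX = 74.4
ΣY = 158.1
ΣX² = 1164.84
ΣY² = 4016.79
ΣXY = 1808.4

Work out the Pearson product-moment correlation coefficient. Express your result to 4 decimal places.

r = (nΣXY − ΣXΣY) / √[(nΣX² − (ΣX)²)(nΣY² − (ΣY)²)]
Numerator: 7×1808.4 − 74.4×158.1 = 896.16
Denominator: √[(8153.88 − 5535.36)(28117.53 − 24995.61)] = √[2618.52 × 3121.92] = 2859.1625
r = 896.16 / 2859.1625 ≈ 0.3134

0.3134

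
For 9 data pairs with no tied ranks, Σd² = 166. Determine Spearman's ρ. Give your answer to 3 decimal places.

-0.383

ρ = 1 − 6Σd² / [n(n²−1)] = 1 − 6×166 / (9×80)
  = 1 − 996/720 = 1 − 1.3833 ≈ -0.383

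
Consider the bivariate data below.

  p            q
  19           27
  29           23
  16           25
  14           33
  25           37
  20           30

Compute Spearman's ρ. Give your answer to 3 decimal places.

Rank p: 3, 6, 2, 1, 5, 4
Rank q: 3, 1, 2, 5, 6, 4
d = rank(p) − rank(q): 0, 5, 0, -4, -1, 0; Σd² = 42
ρ = 1 − 6Σd² / [n(n²−1)] = 1 − 6×42 / (6×35) = 1 − 252/210 ≈ -0.200

-0.200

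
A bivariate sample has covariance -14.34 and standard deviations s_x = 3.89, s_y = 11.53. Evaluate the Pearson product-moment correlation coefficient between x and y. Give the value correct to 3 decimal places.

r = Cov(x,y) / (s_x · s_y) = -14.34 / (3.89 × 11.53)
  = -14.34 / 44.8517 ≈ -0.320

-0.320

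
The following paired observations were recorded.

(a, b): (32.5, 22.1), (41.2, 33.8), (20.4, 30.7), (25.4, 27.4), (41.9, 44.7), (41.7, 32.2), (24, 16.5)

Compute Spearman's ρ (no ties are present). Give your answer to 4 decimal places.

0.7143

Rank a: 4, 5, 1, 3, 7, 6, 2
Rank b: 2, 6, 4, 3, 7, 5, 1
d = rank(a) − rank(b): 2, -1, -3, 0, 0, 1, 1; Σd² = 16
ρ = 1 − 6Σd² / [n(n²−1)] = 1 − 6×16 / (7×48) = 1 − 96/336 ≈ 0.7143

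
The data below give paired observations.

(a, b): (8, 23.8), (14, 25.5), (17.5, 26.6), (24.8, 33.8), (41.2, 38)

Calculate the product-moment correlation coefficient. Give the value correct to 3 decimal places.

n = 5, Σa = 105.5, Σb = 147.7, Σa² = 2878.73, Σb² = 4510.69, Σab = 3416.74
nΣab − ΣaΣb = 17083.7 − 15582.35 = 1501.35
nΣa² − (Σa)² = 14393.65 − 11130.25 = 3263.4; nΣb² − (Σb)² = 22553.45 − 21815.29 = 738.16
r = 1501.35 / √(3263.4 × 738.16) = 1501.35 / 1552.0668 ≈ 0.967

0.967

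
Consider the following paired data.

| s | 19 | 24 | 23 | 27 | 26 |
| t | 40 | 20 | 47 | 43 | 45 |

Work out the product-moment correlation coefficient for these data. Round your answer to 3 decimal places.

0.081

n = 5, Σs = 119, Σt = 195, Σs² = 2871, Σt² = 8083, Σst = 4652
nΣst − ΣsΣt = 23260 − 23205 = 55
nΣs² − (Σs)² = 14355 − 14161 = 194; nΣt² − (Σt)² = 40415 − 38025 = 2390
r = 55 / √(194 × 2390) = 55 / 680.9258 ≈ 0.081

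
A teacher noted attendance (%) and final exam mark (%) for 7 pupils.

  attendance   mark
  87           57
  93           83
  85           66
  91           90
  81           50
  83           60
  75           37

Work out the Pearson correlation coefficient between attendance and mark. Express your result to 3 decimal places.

n = 7, Σx = 595, Σy = 443, Σx² = 50799, Σy² = 30063, Σxy = 38283
nΣxy − ΣxΣy = 267981 − 263585 = 4396
nΣx² − (Σx)² = 355593 − 354025 = 1568; nΣy² − (Σy)² = 210441 − 196249 = 14192
r = 4396 / √(1568 × 14192) = 4396 / 4717.3145 ≈ 0.932

0.932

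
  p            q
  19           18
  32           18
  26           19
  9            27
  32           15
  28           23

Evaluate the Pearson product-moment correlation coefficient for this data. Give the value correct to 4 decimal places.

-0.7375

n = 6, Σp = 146, Σq = 120, Σp² = 3950, Σq² = 2492, Σpq = 2779
nΣpq − ΣpΣq = 16674 − 17520 = -846
nΣp² − (Σp)² = 23700 − 21316 = 2384; nΣq² − (Σq)² = 14952 − 14400 = 552
r = -846 / √(2384 × 552) = -846 / 1147.1565 ≈ -0.7375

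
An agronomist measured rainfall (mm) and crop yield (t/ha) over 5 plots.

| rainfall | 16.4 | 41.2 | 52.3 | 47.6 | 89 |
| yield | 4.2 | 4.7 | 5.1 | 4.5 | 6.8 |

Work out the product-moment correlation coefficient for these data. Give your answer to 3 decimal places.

0.944

n = 5, Σx = 246.5, Σy = 25.3, Σx² = 14888.45, Σy² = 132.23, Σxy = 1348.65
nΣxy − ΣxΣy = 6743.25 − 6236.45 = 506.8
nΣx² − (Σx)² = 74442.25 − 60762.25 = 13680; nΣy² − (Σy)² = 661.15 − 640.09 = 21.06
r = 506.8 / √(13680 × 21.06) = 506.8 / 536.7502 ≈ 0.944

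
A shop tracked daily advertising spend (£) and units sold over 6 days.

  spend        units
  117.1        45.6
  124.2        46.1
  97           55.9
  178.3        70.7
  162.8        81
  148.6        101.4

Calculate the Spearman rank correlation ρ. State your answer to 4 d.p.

0.6000

Rank spend: 2, 3, 1, 6, 5, 4
Rank units: 1, 2, 3, 4, 5, 6
d = rank(spend) − rank(units): 1, 1, -2, 2, 0, -2; Σd² = 14
ρ = 1 − 6Σd² / [n(n²−1)] = 1 − 6×14 / (6×35) = 1 − 84/210 ≈ 0.6000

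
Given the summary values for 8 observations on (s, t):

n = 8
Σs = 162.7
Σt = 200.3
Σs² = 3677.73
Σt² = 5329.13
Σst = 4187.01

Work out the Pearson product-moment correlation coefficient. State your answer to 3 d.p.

r = (nΣst − ΣsΣt) / √[(nΣs² − (Σs)²)(nΣt² − (Σt)²)]
Numerator: 8×4187.01 − 162.7×200.3 = 907.27
Denominator: √[(29421.84 − 26471.29)(42633.04 − 40120.09)] = √[2950.55 × 2512.95] = 2722.9735
r = 907.27 / 2722.9735 ≈ 0.333

0.333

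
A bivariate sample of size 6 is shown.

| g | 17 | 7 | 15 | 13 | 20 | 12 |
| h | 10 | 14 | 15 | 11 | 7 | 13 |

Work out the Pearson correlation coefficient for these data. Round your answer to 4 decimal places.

n = 6, Σg = 84, Σh = 70, Σg² = 1276, Σh² = 860, Σgh = 932
nΣgh − ΣgΣh = 5592 − 5880 = -288
nΣg² − (Σg)² = 7656 − 7056 = 600; nΣh² − (Σh)² = 5160 − 4900 = 260
r = -288 / √(600 × 260) = -288 / 394.9684 ≈ -0.7292

-0.7292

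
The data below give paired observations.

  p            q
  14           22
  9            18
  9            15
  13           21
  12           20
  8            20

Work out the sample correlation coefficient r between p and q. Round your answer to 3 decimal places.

n = 6, Σp = 65, Σq = 116, Σp² = 735, Σq² = 2274, Σpq = 1278
nΣpq − ΣpΣq = 7668 − 7540 = 128
nΣp² − (Σp)² = 4410 − 4225 = 185; nΣq² − (Σq)² = 13644 − 13456 = 188
r = 128 / √(185 × 188) = 128 / 186.4940 ≈ 0.686

0.686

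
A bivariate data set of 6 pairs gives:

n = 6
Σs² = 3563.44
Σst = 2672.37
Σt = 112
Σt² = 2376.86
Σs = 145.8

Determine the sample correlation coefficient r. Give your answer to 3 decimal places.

r = (nΣst − ΣsΣt) / √[(nΣs² − (Σs)²)(nΣt² − (Σt)²)]
Numerator: 6×2672.37 − 145.8×112 = -295.38
Denominator: √[(21380.64 − 21257.64)(14261.16 − 12544)] = √[123 × 1717.16] = 459.5766
r = -295.38 / 459.5766 ≈ -0.643

-0.643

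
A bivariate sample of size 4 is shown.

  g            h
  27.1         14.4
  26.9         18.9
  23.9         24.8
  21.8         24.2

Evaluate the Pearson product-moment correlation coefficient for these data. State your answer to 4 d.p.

n = 4, Σg = 99.7, Σh = 82.3, Σg² = 2504.47, Σh² = 1765.25, Σgh = 2018.93
nΣgh − ΣgΣh = 8075.72 − 8205.31 = -129.59
nΣg² − (Σg)² = 10017.88 − 9940.09 = 77.79; nΣh² − (Σh)² = 7061 − 6773.29 = 287.71
r = -129.59 / √(77.79 × 287.71) = -129.59 / 149.6027 ≈ -0.8662

-0.8662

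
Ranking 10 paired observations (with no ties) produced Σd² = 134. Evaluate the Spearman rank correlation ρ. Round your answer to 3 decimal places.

0.188

ρ = 1 − 6Σd² / [n(n²−1)] = 1 − 6×134 / (10×99)
  = 1 − 804/990 = 1 − 0.8121 ≈ 0.188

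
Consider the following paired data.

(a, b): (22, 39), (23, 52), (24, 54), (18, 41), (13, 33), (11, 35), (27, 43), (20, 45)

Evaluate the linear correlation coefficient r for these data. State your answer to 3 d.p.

0.726

n = 8, Σa = 158, Σb = 342, Σa² = 3332, Σb² = 15010, Σab = 6963
nΣab − ΣaΣb = 55704 − 54036 = 1668
nΣa² − (Σa)² = 26656 − 24964 = 1692; nΣb² − (Σb)² = 120080 − 116964 = 3116
r = 1668 / √(1692 × 3116) = 1668 / 2296.1429 ≈ 0.726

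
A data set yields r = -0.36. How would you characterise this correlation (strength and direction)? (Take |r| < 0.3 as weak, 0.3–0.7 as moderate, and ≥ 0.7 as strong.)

moderate negative

r = -0.36 < 0 so the relationship is negative.
|r| = 0.36, which falls in the moderate range.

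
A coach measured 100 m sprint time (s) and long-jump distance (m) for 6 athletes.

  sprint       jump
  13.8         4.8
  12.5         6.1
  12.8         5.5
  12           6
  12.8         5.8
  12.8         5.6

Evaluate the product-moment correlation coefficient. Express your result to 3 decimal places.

-0.921

n = 6, Σx = 76.7, Σy = 33.8, Σx² = 982.21, Σy² = 191.5, Σxy = 430.81
nΣxy − ΣxΣy = 2584.86 − 2592.46 = -7.6
nΣx² − (Σx)² = 5893.26 − 5882.89 = 10.37; nΣy² − (Σy)² = 1149 − 1142.44 = 6.56
r = -7.6 / √(10.37 × 6.56) = -7.6 / 8.2479 ≈ -0.921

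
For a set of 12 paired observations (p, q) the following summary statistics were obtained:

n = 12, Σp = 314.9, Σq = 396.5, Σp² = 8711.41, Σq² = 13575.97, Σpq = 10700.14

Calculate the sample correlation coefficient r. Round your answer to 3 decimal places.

0.640

r = (nΣpq − ΣpΣq) / √[(nΣp² − (Σp)²)(nΣq² − (Σq)²)]
Numerator: 12×10700.14 − 314.9×396.5 = 3543.83
Denominator: √[(104536.92 − 99162.01)(162911.64 − 157212.25)] = √[5374.91 × 5699.39] = 5534.7727
r = 3543.83 / 5534.7727 ≈ 0.640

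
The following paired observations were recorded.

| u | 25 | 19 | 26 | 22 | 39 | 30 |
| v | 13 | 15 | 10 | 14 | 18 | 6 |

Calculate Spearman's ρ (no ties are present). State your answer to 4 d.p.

Rank u: 3, 1, 4, 2, 6, 5
Rank v: 3, 5, 2, 4, 6, 1
d = rank(u) − rank(v): 0, -4, 2, -2, 0, 4; Σd² = 40
ρ = 1 − 6Σd² / [n(n²−1)] = 1 − 6×40 / (6×35) = 1 − 240/210 ≈ -0.1429

-0.1429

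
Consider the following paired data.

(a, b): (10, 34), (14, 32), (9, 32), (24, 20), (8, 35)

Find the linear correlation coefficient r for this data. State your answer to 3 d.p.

n = 5, Σa = 65, Σb = 153, Σa² = 1017, Σb² = 4829, Σab = 1836
nΣab − ΣaΣb = 9180 − 9945 = -765
nΣa² − (Σa)² = 5085 − 4225 = 860; nΣb² − (Σb)² = 24145 − 23409 = 736
r = -765 / √(860 × 736) = -765 / 795.5878 ≈ -0.962

-0.962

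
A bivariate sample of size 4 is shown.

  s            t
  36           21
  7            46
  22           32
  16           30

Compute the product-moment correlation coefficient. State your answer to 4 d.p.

-0.9273

n = 4, Σs = 81, Σt = 129, Σs² = 2085, Σt² = 4481, Σst = 2262
nΣst − ΣsΣt = 9048 − 10449 = -1401
nΣs² − (Σs)² = 8340 − 6561 = 1779; nΣt² − (Σt)² = 17924 − 16641 = 1283
r = -1401 / √(1779 × 1283) = -1401 / 1510.7803 ≈ -0.9273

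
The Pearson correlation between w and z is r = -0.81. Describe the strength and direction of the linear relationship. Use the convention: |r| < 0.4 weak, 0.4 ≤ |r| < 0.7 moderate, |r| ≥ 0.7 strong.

r = -0.81 < 0 so the relationship is negative.
|r| = 0.81, which falls in the strong range.

strong negative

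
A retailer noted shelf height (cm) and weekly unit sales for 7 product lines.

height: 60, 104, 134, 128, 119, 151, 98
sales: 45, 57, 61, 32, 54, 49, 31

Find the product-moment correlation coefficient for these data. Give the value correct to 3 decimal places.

n = 7, Σx = 794, Σy = 329, Σx² = 95322, Σy² = 16297, Σxy = 37761
nΣxy − ΣxΣy = 264327 − 261226 = 3101
nΣx² − (Σx)² = 667254 − 630436 = 36818; nΣy² − (Σy)² = 114079 − 108241 = 5838
r = 3101 / √(36818 × 5838) = 3101 / 14660.9510 ≈ 0.212

0.212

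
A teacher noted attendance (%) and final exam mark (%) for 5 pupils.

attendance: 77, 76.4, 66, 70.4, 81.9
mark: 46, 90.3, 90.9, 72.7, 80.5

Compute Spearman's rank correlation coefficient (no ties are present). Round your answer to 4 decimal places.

-0.5000

Rank attendance: 4, 3, 1, 2, 5
Rank mark: 1, 4, 5, 2, 3
d = rank(attendance) − rank(mark): 3, -1, -4, 0, 2; Σd² = 30
ρ = 1 − 6Σd² / [n(n²−1)] = 1 − 6×30 / (5×24) = 1 − 180/120 ≈ -0.5000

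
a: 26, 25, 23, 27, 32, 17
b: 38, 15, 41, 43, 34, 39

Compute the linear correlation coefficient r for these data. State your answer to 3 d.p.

n = 6, Σa = 150, Σb = 210, Σa² = 3872, Σb² = 7876, Σab = 5218
nΣab − ΣaΣb = 31308 − 31500 = -192
nΣa² − (Σa)² = 23232 − 22500 = 732; nΣb² − (Σb)² = 47256 − 44100 = 3156
r = -192 / √(732 × 3156) = -192 / 1519.9316 ≈ -0.126

-0.126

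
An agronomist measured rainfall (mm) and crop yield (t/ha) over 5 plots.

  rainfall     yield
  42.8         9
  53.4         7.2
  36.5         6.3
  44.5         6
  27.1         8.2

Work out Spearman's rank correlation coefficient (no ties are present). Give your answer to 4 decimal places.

Rank rainfall: 3, 5, 2, 4, 1
Rank yield: 5, 3, 2, 1, 4
d = rank(rainfall) − rank(yield): -2, 2, 0, 3, -3; Σd² = 26
ρ = 1 − 6Σd² / [n(n²−1)] = 1 − 6×26 / (5×24) = 1 − 156/120 ≈ -0.3000

-0.3000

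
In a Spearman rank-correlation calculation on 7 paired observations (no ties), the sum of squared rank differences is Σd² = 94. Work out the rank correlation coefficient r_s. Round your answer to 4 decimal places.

ρ = 1 − 6Σd² / [n(n²−1)] = 1 − 6×94 / (7×48)
  = 1 − 564/336 = 1 − 1.67857 ≈ -0.6786

-0.6786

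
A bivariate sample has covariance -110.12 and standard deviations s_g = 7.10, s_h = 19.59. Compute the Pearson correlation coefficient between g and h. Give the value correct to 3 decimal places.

-0.792

r = Cov(g,h) / (s_g · s_h) = -110.12 / (7.10 × 19.59)
  = -110.12 / 139.0890 ≈ -0.792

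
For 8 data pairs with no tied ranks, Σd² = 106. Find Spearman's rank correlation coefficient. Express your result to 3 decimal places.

-0.262

ρ = 1 − 6Σd² / [n(n²−1)] = 1 − 6×106 / (8×63)
  = 1 − 636/504 = 1 − 1.2619 ≈ -0.262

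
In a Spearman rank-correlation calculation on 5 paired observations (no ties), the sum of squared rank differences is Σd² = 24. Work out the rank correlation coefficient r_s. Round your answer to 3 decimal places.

-0.200

ρ = 1 − 6Σd² / [n(n²−1)] = 1 − 6×24 / (5×24)
  = 1 − 144/120 = 1 − 1.2000 ≈ -0.200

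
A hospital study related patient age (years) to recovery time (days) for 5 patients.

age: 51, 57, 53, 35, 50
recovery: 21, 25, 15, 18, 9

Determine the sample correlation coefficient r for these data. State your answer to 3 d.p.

n = 5, Σx = 246, Σy = 88, Σx² = 12384, Σy² = 1696, Σxy = 4371
nΣxy − ΣxΣy = 21855 − 21648 = 207
nΣx² − (Σx)² = 61920 − 60516 = 1404; nΣy² − (Σy)² = 8480 − 7744 = 736
r = 207 / √(1404 × 736) = 207 / 1016.5353 ≈ 0.204

0.204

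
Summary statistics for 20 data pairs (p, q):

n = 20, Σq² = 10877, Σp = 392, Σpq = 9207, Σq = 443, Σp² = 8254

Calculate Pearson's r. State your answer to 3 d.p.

r = (nΣpq − ΣpΣq) / √[(nΣp² − (Σp)²)(nΣq² − (Σq)²)]
Numerator: 20×9207 − 392×443 = 10484
Denominator: √[(165080 − 153664)(217540 − 196249)] = √[11416 × 21291] = 15590.3193
r = 10484 / 15590.3193 ≈ 0.672

0.672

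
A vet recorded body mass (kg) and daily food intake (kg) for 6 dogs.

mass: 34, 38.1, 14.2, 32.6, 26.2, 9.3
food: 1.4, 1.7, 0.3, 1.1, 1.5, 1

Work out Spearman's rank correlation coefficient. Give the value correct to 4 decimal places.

0.7714

Rank mass: 5, 6, 2, 4, 3, 1
Rank food: 4, 6, 1, 3, 5, 2
d = rank(mass) − rank(food): 1, 0, 1, 1, -2, -1; Σd² = 8
ρ = 1 − 6Σd² / [n(n²−1)] = 1 − 6×8 / (6×35) = 1 − 48/210 ≈ 0.7714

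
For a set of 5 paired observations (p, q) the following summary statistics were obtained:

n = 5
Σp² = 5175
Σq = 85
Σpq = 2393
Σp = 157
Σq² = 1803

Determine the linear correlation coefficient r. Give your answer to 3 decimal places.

r = (nΣpq − ΣpΣq) / √[(nΣp² − (Σp)²)(nΣq² − (Σq)²)]
Numerator: 5×2393 − 157×85 = -1380
Denominator: √[(25875 − 24649)(9015 − 7225)] = √[1226 × 1790] = 1481.3980
r = -1380 / 1481.3980 ≈ -0.932

-0.932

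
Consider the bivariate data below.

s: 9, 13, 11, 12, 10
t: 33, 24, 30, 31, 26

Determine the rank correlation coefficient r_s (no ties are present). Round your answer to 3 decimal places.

Rank s: 1, 5, 3, 4, 2
Rank t: 5, 1, 3, 4, 2
d = rank(s) − rank(t): -4, 4, 0, 0, 0; Σd² = 32
ρ = 1 − 6Σd² / [n(n²−1)] = 1 − 6×32 / (5×24) = 1 − 192/120 ≈ -0.600

-0.600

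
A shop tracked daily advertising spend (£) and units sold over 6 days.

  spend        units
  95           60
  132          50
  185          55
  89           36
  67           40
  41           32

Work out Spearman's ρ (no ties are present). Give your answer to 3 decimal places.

Rank spend: 4, 5, 6, 3, 2, 1
Rank units: 6, 4, 5, 2, 3, 1
d = rank(spend) − rank(units): -2, 1, 1, 1, -1, 0; Σd² = 8
ρ = 1 − 6Σd² / [n(n²−1)] = 1 − 6×8 / (6×35) = 1 − 48/210 ≈ 0.771

0.771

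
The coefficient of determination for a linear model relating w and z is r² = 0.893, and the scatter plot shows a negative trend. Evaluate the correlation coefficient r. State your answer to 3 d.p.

-0.945

|r| = √0.893 = 0.945
The association is negative, so r = −0.945.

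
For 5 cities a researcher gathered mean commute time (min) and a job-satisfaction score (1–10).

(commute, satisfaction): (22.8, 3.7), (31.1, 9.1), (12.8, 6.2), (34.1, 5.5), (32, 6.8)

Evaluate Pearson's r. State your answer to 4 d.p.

n = 5, Σx = 132.8, Σy = 31.3, Σx² = 3837.7, Σy² = 211.43, Σxy = 851.88
nΣxy − ΣxΣy = 4259.4 − 4156.64 = 102.76
nΣx² − (Σx)² = 19188.5 − 17635.84 = 1552.66; nΣy² − (Σy)² = 1057.15 − 979.69 = 77.46
r = 102.76 / √(1552.66 × 77.46) = 102.76 / 346.7983 ≈ 0.2963

0.2963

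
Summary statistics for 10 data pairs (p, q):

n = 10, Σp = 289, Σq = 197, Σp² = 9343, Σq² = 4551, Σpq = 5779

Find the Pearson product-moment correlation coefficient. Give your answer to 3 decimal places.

r = (nΣpq − ΣpΣq) / √[(nΣp² − (Σp)²)(nΣq² − (Σq)²)]
Numerator: 10×5779 − 289×197 = 857
Denominator: √[(93430 − 83521)(45510 − 38809)] = √[9909 × 6701] = 8148.6323
r = 857 / 8148.6323 ≈ 0.105

0.105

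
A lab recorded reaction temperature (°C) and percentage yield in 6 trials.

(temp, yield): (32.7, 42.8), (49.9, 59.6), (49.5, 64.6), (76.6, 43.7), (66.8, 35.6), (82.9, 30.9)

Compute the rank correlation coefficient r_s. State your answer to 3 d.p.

Rank temp: 1, 3, 2, 5, 4, 6
Rank yield: 3, 5, 6, 4, 2, 1
d = rank(temp) − rank(yield): -2, -2, -4, 1, 2, 5; Σd² = 54
ρ = 1 − 6Σd² / [n(n²−1)] = 1 − 6×54 / (6×35) = 1 − 324/210 ≈ -0.543

-0.543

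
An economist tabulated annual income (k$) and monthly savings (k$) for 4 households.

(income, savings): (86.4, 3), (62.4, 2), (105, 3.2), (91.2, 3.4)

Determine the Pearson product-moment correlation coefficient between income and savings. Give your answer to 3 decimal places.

n = 4, Σx = 345, Σy = 11.6, Σx² = 30701.16, Σy² = 34.8, Σxy = 1030.08
nΣxy − ΣxΣy = 4120.32 − 4002 = 118.32
nΣx² − (Σx)² = 122804.64 − 119025 = 3779.64; nΣy² − (Σy)² = 139.2 − 134.56 = 4.64
r = 118.32 / √(3779.64 × 4.64) = 118.32 / 132.4293 ≈ 0.893

0.893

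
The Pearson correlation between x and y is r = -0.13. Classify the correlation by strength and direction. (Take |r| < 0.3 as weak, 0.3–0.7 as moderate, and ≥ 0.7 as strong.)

weak negative

r = -0.13 < 0 so the relationship is negative.
|r| = 0.13, which falls in the weak range.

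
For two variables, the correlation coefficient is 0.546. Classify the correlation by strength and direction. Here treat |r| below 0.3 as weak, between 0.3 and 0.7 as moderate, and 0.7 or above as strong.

moderate positive

r = 0.546 > 0 so the relationship is positive.
|r| = 0.546, which falls in the moderate range.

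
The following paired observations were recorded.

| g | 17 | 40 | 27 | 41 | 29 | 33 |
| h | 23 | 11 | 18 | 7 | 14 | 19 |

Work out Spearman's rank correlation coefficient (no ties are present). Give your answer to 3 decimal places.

Rank g: 1, 5, 2, 6, 3, 4
Rank h: 6, 2, 4, 1, 3, 5
d = rank(g) − rank(h): -5, 3, -2, 5, 0, -1; Σd² = 64
ρ = 1 − 6Σd² / [n(n²−1)] = 1 − 6×64 / (6×35) = 1 − 384/210 ≈ -0.829

-0.829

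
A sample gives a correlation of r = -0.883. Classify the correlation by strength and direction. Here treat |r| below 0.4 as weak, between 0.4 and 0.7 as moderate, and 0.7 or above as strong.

strong negative

r = -0.883 < 0 so the relationship is negative.
|r| = 0.883, which falls in the strong range.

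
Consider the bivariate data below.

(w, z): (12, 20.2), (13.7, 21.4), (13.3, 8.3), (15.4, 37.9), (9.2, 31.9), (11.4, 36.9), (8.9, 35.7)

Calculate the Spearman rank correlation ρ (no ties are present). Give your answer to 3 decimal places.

Rank w: 4, 6, 5, 7, 2, 3, 1
Rank z: 2, 3, 1, 7, 4, 6, 5
d = rank(w) − rank(z): 2, 3, 4, 0, -2, -3, -4; Σd² = 58
ρ = 1 − 6Σd² / [n(n²−1)] = 1 − 6×58 / (7×48) = 1 − 348/336 ≈ -0.036

-0.036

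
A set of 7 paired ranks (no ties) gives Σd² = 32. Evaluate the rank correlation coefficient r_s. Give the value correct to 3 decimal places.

0.429

ρ = 1 − 6Σd² / [n(n²−1)] = 1 − 6×32 / (7×48)
  = 1 − 192/336 = 1 − 0.5714 ≈ 0.429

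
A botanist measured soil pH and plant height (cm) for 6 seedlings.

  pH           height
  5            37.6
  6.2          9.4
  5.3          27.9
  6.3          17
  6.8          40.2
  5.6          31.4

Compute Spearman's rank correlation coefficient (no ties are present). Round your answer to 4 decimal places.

Rank pH: 1, 4, 2, 5, 6, 3
Rank height: 5, 1, 3, 2, 6, 4
d = rank(pH) − rank(height): -4, 3, -1, 3, 0, -1; Σd² = 36
ρ = 1 − 6Σd² / [n(n²−1)] = 1 − 6×36 / (6×35) = 1 − 216/210 ≈ -0.0286

-0.0286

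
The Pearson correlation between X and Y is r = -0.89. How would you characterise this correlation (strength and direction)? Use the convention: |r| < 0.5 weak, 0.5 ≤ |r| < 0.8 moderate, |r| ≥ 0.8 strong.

r = -0.89 < 0 so the relationship is negative.
|r| = 0.89, which falls in the strong range.

strong negative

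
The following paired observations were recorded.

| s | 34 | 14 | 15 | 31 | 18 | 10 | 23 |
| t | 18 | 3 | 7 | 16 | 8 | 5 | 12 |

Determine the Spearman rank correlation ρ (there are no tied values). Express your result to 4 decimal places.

0.9643

Rank s: 7, 2, 3, 6, 4, 1, 5
Rank t: 7, 1, 3, 6, 4, 2, 5
d = rank(s) − rank(t): 0, 1, 0, 0, 0, -1, 0; Σd² = 2
ρ = 1 − 6Σd² / [n(n²−1)] = 1 − 6×2 / (7×48) = 1 − 12/336 ≈ 0.9643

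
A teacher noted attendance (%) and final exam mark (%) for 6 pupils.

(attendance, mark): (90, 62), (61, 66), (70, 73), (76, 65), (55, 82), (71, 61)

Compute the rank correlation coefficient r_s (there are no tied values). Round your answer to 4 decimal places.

Rank attendance: 6, 2, 3, 5, 1, 4
Rank mark: 2, 4, 5, 3, 6, 1
d = rank(attendance) − rank(mark): 4, -2, -2, 2, -5, 3; Σd² = 62
ρ = 1 − 6Σd² / [n(n²−1)] = 1 − 6×62 / (6×35) = 1 − 372/210 ≈ -0.7714

-0.7714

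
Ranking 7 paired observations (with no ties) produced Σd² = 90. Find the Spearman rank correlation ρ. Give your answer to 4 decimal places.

-0.6071

ρ = 1 − 6Σd² / [n(n²−1)] = 1 − 6×90 / (7×48)
  = 1 − 540/336 = 1 − 1.60714 ≈ -0.6071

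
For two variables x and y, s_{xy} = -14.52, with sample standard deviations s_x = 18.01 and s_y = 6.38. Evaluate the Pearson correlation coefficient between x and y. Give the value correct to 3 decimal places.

r = Cov(x,y) / (s_x · s_y) = -14.52 / (18.01 × 6.38)
  = -14.52 / 114.9038 ≈ -0.126

-0.126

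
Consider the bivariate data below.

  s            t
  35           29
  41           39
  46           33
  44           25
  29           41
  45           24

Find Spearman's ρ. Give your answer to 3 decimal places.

-0.543

Rank s: 2, 3, 6, 4, 1, 5
Rank t: 3, 5, 4, 2, 6, 1
d = rank(s) − rank(t): -1, -2, 2, 2, -5, 4; Σd² = 54
ρ = 1 − 6Σd² / [n(n²−1)] = 1 − 6×54 / (6×35) = 1 − 324/210 ≈ -0.543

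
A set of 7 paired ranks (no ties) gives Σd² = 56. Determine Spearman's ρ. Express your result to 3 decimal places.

ρ = 1 − 6Σd² / [n(n²−1)] = 1 − 6×56 / (7×48)
  = 1 − 336/336 = 1 − 1.0000 ≈ 0.000

0.000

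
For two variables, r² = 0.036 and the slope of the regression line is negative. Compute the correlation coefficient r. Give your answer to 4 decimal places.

|r| = √0.036 = 0.1897
The association is negative, so r = −0.1897.

-0.1897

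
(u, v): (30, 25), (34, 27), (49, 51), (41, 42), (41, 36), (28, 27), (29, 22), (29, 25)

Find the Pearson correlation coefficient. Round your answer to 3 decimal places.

n = 8, Σu = 281, Σv = 255, Σu² = 10285, Σv² = 8853, Σuv = 9484
nΣuv − ΣuΣv = 75872 − 71655 = 4217
nΣu² − (Σu)² = 82280 − 78961 = 3319; nΣv² − (Σv)² = 70824 − 65025 = 5799
r = 4217 / √(3319 × 5799) = 4217 / 4387.1267 ≈ 0.961

0.961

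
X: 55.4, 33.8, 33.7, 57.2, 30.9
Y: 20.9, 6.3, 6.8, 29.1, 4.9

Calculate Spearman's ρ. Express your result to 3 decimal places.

Rank X: 4, 3, 2, 5, 1
Rank Y: 4, 2, 3, 5, 1
d = rank(X) − rank(Y): 0, 1, -1, 0, 0; Σd² = 2
ρ = 1 − 6Σd² / [n(n²−1)] = 1 − 6×2 / (5×24) = 1 − 12/120 ≈ 0.900

0.900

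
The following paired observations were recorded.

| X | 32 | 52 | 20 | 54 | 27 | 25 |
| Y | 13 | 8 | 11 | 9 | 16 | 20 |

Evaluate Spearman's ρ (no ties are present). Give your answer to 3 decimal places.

-0.600

Rank X: 4, 5, 1, 6, 3, 2
Rank Y: 4, 1, 3, 2, 5, 6
d = rank(X) − rank(Y): 0, 4, -2, 4, -2, -4; Σd² = 56
ρ = 1 − 6Σd² / [n(n²−1)] = 1 − 6×56 / (6×35) = 1 − 336/210 ≈ -0.600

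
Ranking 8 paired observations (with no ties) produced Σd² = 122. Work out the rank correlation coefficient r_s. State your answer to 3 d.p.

ρ = 1 − 6Σd² / [n(n²−1)] = 1 − 6×122 / (8×63)
  = 1 − 732/504 = 1 − 1.4524 ≈ -0.452

-0.452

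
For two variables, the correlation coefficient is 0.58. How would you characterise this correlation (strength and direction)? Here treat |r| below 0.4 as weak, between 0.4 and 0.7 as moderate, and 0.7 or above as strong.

moderate positive

r = 0.58 > 0 so the relationship is positive.
|r| = 0.58, which falls in the moderate range.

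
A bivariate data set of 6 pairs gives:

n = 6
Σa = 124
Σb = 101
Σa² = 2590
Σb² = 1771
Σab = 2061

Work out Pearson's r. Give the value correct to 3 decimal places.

r = (nΣab − ΣaΣb) / √[(nΣa² − (Σa)²)(nΣb² − (Σb)²)]
Numerator: 6×2061 − 124×101 = -158
Denominator: √[(15540 − 15376)(10626 − 10201)] = √[164 × 425] = 264.0076
r = -158 / 264.0076 ≈ -0.598

-0.598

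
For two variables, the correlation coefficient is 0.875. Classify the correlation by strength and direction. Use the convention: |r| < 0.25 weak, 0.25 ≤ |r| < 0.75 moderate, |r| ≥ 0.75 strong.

r = 0.875 > 0 so the relationship is positive.
|r| = 0.875, which falls in the strong range.

strong positive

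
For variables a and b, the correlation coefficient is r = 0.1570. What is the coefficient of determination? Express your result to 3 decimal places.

0.025

r² = (0.1570)² = 0.025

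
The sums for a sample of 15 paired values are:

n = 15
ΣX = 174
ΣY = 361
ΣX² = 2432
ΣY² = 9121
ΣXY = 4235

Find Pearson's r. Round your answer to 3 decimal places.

0.112

r = (nΣXY − ΣXΣY) / √[(nΣX² − (ΣX)²)(nΣY² − (ΣY)²)]
Numerator: 15×4235 − 174×361 = 711
Denominator: √[(36480 − 30276)(136815 − 130321)] = √[6204 × 6494] = 6347.3440
r = 711 / 6347.3440 ≈ 0.112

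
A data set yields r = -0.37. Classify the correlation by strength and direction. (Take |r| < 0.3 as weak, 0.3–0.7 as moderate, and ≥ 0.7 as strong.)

moderate negative

r = -0.37 < 0 so the relationship is negative.
|r| = 0.37, which falls in the moderate range.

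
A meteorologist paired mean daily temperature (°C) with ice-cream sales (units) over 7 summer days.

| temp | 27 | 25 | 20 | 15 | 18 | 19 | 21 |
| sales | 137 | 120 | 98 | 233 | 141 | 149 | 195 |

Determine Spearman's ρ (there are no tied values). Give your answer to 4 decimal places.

-0.5357

Rank temp: 7, 6, 4, 1, 2, 3, 5
Rank sales: 3, 2, 1, 7, 4, 5, 6
d = rank(temp) − rank(sales): 4, 4, 3, -6, -2, -2, -1; Σd² = 86
ρ = 1 − 6Σd² / [n(n²−1)] = 1 − 6×86 / (7×48) = 1 − 516/336 ≈ -0.5357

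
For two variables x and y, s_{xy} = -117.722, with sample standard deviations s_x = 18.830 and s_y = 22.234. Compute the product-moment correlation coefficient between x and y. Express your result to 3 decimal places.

r = Cov(x,y) / (s_x · s_y) = -117.722 / (18.830 × 22.234)
  = -117.722 / 418.6662 ≈ -0.281

-0.281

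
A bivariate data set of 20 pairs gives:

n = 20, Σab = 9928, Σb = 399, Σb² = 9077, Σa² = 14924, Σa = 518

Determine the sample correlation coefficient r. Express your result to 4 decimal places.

r = (nΣab − ΣaΣb) / √[(nΣa² − (Σa)²)(nΣb² − (Σb)²)]
Numerator: 20×9928 − 518×399 = -8122
Denominator: √[(298480 − 268324)(181540 − 159201)] = √[30156 × 22339] = 25954.8624
r = -8122 / 25954.8624 ≈ -0.3129

-0.3129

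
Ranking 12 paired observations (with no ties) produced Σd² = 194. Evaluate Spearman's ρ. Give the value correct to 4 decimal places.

0.3217

ρ = 1 − 6Σd² / [n(n²−1)] = 1 − 6×194 / (12×143)
  = 1 − 1164/1716 = 1 − 0.67832 ≈ 0.3217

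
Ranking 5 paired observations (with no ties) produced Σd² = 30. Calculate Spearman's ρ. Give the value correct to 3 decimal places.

ρ = 1 − 6Σd² / [n(n²−1)] = 1 − 6×30 / (5×24)
  = 1 − 180/120 = 1 − 1.5000 ≈ -0.500

-0.500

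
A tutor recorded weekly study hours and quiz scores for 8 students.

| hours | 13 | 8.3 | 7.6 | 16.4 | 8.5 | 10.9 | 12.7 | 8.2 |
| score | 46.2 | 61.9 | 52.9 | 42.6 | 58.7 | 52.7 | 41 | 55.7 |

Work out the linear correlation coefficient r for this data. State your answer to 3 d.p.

-0.845

n = 8, Σx = 85.6, Σy = 411.7, Σx² = 984.2, Σy² = 21585.69, Σxy = 4265.87
nΣxy − ΣxΣy = 34126.96 − 35241.52 = -1114.56
nΣx² − (Σx)² = 7873.6 − 7327.36 = 546.24; nΣy² − (Σy)² = 172685.52 − 169496.89 = 3188.63
r = -1114.56 / √(546.24 × 3188.63) = -1114.56 / 1319.7565 ≈ -0.845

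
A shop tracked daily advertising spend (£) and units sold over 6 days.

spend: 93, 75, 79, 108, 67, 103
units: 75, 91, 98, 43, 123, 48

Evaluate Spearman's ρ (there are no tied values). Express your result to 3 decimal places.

Rank spend: 4, 2, 3, 6, 1, 5
Rank units: 3, 4, 5, 1, 6, 2
d = rank(spend) − rank(units): 1, -2, -2, 5, -5, 3; Σd² = 68
ρ = 1 − 6Σd² / [n(n²−1)] = 1 − 6×68 / (6×35) = 1 − 408/210 ≈ -0.943

-0.943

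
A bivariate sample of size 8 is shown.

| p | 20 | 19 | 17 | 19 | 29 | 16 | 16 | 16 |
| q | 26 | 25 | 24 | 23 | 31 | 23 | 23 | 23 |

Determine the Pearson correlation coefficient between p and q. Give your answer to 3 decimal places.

0.964

n = 8, Σp = 152, Σq = 198, Σp² = 3020, Σq² = 4954, Σpq = 3843
nΣpq − ΣpΣq = 30744 − 30096 = 648
nΣp² − (Σp)² = 24160 − 23104 = 1056; nΣq² − (Σq)² = 39632 − 39204 = 428
r = 648 / √(1056 × 428) = 648 / 672.2857 ≈ 0.964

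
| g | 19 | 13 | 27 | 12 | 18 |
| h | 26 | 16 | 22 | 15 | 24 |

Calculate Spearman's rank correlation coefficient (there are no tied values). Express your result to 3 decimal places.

0.700

Rank g: 4, 2, 5, 1, 3
Rank h: 5, 2, 3, 1, 4
d = rank(g) − rank(h): -1, 0, 2, 0, -1; Σd² = 6
ρ = 1 − 6Σd² / [n(n²−1)] = 1 − 6×6 / (5×24) = 1 − 36/120 ≈ 0.700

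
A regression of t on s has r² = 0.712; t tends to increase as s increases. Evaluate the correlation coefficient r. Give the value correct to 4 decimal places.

0.8438

|r| = √0.712 = 0.8438
The association is positive, so r = 0.8438.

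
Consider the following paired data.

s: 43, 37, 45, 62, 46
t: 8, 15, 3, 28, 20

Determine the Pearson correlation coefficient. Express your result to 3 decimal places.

n = 5, Σs = 233, Σt = 74, Σs² = 11203, Σt² = 1482, Σst = 3690
nΣst − ΣsΣt = 18450 − 17242 = 1208
nΣs² − (Σs)² = 56015 − 54289 = 1726; nΣt² − (Σt)² = 7410 − 5476 = 1934
r = 1208 / √(1726 × 1934) = 1208 / 1827.0424 ≈ 0.661

0.661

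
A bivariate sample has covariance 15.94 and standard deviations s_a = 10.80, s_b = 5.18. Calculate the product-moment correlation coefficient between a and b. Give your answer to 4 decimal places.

r = Cov(a,b) / (s_a · s_b) = 15.94 / (10.80 × 5.18)
  = 15.94 / 55.9440 ≈ 0.2849

0.2849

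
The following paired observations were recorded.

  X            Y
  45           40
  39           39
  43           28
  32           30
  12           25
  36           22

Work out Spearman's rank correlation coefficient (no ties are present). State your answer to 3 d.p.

0.600

Rank X: 6, 4, 5, 2, 1, 3
Rank Y: 6, 5, 3, 4, 2, 1
d = rank(X) − rank(Y): 0, -1, 2, -2, -1, 2; Σd² = 14
ρ = 1 − 6Σd² / [n(n²−1)] = 1 − 6×14 / (6×35) = 1 − 84/210 ≈ 0.600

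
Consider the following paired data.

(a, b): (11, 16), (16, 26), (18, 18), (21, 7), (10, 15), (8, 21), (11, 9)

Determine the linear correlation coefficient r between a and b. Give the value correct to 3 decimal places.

n = 7, Σa = 95, Σb = 112, Σa² = 1427, Σb² = 2052, Σab = 1480
nΣab − ΣaΣb = 10360 − 10640 = -280
nΣa² − (Σa)² = 9989 − 9025 = 964; nΣb² − (Σb)² = 14364 − 12544 = 1820
r = -280 / √(964 × 1820) = -280 / 1324.5679 ≈ -0.211

-0.211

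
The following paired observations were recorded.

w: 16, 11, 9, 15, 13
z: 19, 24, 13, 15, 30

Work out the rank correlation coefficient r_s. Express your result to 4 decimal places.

Rank w: 5, 2, 1, 4, 3
Rank z: 3, 4, 1, 2, 5
d = rank(w) − rank(z): 2, -2, 0, 2, -2; Σd² = 16
ρ = 1 − 6Σd² / [n(n²−1)] = 1 − 6×16 / (5×24) = 1 − 96/120 ≈ 0.2000

0.2000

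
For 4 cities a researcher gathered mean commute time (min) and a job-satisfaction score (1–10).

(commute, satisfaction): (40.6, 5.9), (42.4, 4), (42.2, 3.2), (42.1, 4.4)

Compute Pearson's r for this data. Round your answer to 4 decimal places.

n = 4, Σx = 167.3, Σy = 17.5, Σx² = 6999.37, Σy² = 80.41, Σxy = 729.42
nΣxy − ΣxΣy = 2917.68 − 2927.75 = -10.07
nΣx² − (Σx)² = 27997.48 − 27989.29 = 8.19; nΣy² − (Σy)² = 321.64 − 306.25 = 15.39
r = -10.07 / √(8.19 × 15.39) = -10.07 / 11.2269 ≈ -0.8969

-0.8969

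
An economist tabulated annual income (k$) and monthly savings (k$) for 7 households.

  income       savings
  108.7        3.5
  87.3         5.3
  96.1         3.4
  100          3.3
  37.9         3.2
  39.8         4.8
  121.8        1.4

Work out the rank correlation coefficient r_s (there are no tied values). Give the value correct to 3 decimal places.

Rank income: 6, 3, 4, 5, 1, 2, 7
Rank savings: 5, 7, 4, 3, 2, 6, 1
d = rank(income) − rank(savings): 1, -4, 0, 2, -1, -4, 6; Σd² = 74
ρ = 1 − 6Σd² / [n(n²−1)] = 1 − 6×74 / (7×48) = 1 − 444/336 ≈ -0.321

-0.321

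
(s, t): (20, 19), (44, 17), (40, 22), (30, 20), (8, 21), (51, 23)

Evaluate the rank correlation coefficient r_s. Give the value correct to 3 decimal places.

Rank s: 2, 5, 4, 3, 1, 6
Rank t: 2, 1, 5, 3, 4, 6
d = rank(s) − rank(t): 0, 4, -1, 0, -3, 0; Σd² = 26
ρ = 1 − 6Σd² / [n(n²−1)] = 1 − 6×26 / (6×35) = 1 − 156/210 ≈ 0.257

0.257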